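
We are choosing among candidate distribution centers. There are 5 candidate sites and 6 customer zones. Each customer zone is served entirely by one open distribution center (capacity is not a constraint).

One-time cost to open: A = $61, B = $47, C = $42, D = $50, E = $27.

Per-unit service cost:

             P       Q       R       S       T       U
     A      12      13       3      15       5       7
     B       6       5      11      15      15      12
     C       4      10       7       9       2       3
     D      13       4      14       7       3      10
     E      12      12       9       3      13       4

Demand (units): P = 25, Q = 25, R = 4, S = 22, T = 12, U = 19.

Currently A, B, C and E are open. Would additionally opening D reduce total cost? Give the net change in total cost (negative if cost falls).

Current service cost with {A, B, C, E}: 384.
Adding D: each customer zone re-picks its cheapest; new service cost 359, saving 25.
Extra fixed cost: 50. Net change = 50 − 25 = 25.
(Totals: 561 → 586.)

No — net change +25 (cost rises by 25).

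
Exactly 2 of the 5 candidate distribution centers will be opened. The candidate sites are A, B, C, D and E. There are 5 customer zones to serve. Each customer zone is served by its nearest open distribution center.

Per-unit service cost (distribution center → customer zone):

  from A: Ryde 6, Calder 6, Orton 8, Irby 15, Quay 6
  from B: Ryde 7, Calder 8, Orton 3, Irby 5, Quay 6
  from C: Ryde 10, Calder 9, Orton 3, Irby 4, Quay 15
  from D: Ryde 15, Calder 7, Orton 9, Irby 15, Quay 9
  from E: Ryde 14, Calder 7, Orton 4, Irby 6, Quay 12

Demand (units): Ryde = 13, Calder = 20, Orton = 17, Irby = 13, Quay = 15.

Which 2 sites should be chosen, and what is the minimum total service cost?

With exactly 2 open, each customer zone uses its cheapest among the chosen.
{A, C}: Ryde→A 6·13=78, Calder→A 6·20=120, Orton→C 3·17=51, Irby→C 4·13=52, Quay→A 6·15=90. Service cost 391.
{A, B}: service cost 404
{A, E}: service cost 434
Among all 10 size-2 choices, {A, C} is lowest.

Choose A and C; total service cost 391.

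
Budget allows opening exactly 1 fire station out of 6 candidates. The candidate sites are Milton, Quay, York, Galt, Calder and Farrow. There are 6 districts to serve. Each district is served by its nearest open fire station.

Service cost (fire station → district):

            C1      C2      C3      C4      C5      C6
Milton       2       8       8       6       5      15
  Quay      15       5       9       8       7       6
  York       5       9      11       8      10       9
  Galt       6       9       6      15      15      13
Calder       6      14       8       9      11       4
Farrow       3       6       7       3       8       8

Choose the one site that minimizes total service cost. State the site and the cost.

With exactly 1 open, each district uses its cheapest among the chosen.
{Farrow}: C1→Farrow 3, C2→Farrow 6, C3→Farrow 7, C4→Farrow 3, C5→Farrow 8, C6→Farrow 8. Service cost 35.
{Milton}: service cost 44
{Quay}: service cost 50
Among all 6 size-1 choices, {Farrow} is lowest.

Choose Farrow only; total service cost 35.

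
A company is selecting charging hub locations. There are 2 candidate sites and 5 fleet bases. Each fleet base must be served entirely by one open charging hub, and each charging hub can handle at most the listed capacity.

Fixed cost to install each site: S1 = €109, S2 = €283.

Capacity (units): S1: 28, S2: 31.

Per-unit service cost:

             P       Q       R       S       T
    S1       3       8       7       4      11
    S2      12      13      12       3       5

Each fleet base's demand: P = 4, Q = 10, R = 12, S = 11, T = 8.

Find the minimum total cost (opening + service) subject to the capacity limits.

Open {S1, S2}: P→S1 3·4=12, Q→S1 8·10=80, R→S1 7·12=84, S→S2 3·11=33, T→S2 5·8=40.
Loads: S1 carries 26/28, S2 carries 19/31. Service 249; fixed 392; total 641.
Next best feasible plan costs 677.

Minimum total cost: 641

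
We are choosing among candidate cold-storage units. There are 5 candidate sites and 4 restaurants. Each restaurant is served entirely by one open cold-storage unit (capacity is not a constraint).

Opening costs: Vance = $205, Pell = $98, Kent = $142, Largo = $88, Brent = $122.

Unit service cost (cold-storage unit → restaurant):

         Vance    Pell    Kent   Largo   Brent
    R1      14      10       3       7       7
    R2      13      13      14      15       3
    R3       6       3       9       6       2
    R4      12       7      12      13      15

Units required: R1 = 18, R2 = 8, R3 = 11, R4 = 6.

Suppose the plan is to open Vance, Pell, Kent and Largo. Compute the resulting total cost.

Each restaurant is assigned to its cheapest site among the open ones.
{Vance, Pell, Kent, Largo}: R1→Kent 3·18=54, R2→Vance 13·8=104, R3→Pell 3·11=33, R4→Pell 7·6=42. Service 233; fixed 533; total 766.

Total cost: 766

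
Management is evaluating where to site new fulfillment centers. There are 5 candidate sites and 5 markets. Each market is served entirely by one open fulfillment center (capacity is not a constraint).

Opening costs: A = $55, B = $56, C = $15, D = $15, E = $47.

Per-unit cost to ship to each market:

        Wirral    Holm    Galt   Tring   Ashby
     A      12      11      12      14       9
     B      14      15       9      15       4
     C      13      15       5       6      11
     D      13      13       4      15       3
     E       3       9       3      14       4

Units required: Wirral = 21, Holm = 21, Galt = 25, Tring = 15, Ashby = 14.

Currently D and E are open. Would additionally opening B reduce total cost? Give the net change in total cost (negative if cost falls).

Current service cost with {D, E}: 579.
Adding B: each market re-picks its cheapest; new service cost 579, saving 0.
Extra fixed cost: 56. Net change = 56 − 0 = 56.
(Totals: 641 → 697.)

No — net change +56 (cost rises by 56).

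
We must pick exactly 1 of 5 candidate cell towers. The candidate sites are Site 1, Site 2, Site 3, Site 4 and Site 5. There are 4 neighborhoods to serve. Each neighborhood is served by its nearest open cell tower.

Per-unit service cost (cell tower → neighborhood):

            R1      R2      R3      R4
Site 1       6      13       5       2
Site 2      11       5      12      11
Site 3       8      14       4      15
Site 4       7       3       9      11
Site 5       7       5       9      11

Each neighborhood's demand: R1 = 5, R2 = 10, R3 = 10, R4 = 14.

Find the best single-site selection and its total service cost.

Choose Site 1 only; total service cost 238.

With exactly 1 open, each neighborhood uses its cheapest among the chosen.
{Site 1}: R1→Site 1 6·5=30, R2→Site 1 13·10=130, R3→Site 1 5·10=50, R4→Site 1 2·14=28. Service cost 238.
{Site 4}: service cost 309
{Site 5}: service cost 329
Among all 5 size-1 choices, {Site 1} is lowest.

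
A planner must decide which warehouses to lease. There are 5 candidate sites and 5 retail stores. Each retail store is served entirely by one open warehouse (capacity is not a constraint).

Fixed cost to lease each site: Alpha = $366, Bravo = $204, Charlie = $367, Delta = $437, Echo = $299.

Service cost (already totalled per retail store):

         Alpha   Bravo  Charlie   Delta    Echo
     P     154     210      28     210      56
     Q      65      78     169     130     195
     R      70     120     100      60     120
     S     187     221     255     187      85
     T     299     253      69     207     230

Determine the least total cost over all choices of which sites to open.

Minimum total cost: 985

For any fixed open set, each retail store goes to its cheapest open site; total = fixed + service.
{Echo}: P→Echo 56, Q→Echo 195, R→Echo 120, S→Echo 85, T→Echo 230. Service 686; fixed 299; total 985.
{Charlie}: service 621 + fixed 367 = 988
{Bravo, Charlie}: P→Charlie 28, Q→Bravo 78, R→Charlie 100, S→Bravo 221, T→Charlie 69. Service 496; fixed 571; total 1067.
{Alpha, Bravo, Charlie, Delta, Echo}: service 307 + fixed 1673 = 1980
No other subset beats 985.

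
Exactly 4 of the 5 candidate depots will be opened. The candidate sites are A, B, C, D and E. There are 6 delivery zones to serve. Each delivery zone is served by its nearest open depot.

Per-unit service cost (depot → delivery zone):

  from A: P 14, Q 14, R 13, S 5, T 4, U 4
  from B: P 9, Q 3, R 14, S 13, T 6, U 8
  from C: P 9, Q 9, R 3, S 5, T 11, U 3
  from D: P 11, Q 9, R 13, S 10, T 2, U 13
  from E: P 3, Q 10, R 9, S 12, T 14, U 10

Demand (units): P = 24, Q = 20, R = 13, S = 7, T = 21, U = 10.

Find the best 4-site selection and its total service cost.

With exactly 4 open, each delivery zone uses its cheapest among the chosen.
{B, C, D, E}: P→E 3·24=72, Q→B 3·20=60, R→C 3·13=39, S→C 5·7=35, T→D 2·21=42, U→C 3·10=30. Service cost 278.
{A, B, C, E}: service cost 320
{A, B, D, E}: service cost 366
Among all 5 size-4 choices, {B, C, D, E} is lowest.

Choose B, C, D and E; total service cost 278.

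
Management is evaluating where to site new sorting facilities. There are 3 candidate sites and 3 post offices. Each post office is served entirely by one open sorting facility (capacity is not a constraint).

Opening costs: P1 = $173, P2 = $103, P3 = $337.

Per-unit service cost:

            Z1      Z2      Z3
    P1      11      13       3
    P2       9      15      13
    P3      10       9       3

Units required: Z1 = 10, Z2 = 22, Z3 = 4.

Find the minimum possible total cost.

Minimum total cost: 575

For any fixed open set, each post office goes to its cheapest open site; total = fixed + service.
{P2}: Z1→P2 9·10=90, Z2→P2 15·22=330, Z3→P2 13·4=52. Service 472; fixed 103; total 575.
{P1}: service 408 + fixed 173 = 581
{P3}: service 310 + fixed 337 = 647
{P1, P2, P3}: service 300 + fixed 613 = 913
No other subset beats 575.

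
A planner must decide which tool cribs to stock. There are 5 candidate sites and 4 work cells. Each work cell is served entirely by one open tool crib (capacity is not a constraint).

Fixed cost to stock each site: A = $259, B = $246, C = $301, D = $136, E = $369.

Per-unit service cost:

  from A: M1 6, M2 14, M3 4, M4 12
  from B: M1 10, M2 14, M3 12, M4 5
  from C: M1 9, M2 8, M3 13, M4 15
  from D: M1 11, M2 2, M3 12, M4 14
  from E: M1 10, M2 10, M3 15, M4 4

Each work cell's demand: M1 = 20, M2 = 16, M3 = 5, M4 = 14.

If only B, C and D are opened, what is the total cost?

Each work cell is assigned to its cheapest site among the open ones.
{B, C, D}: M1→C 9·20=180, M2→D 2·16=32, M3→B 12·5=60, M4→B 5·14=70. Service 342; fixed 683; total 1025.

Total cost: 1025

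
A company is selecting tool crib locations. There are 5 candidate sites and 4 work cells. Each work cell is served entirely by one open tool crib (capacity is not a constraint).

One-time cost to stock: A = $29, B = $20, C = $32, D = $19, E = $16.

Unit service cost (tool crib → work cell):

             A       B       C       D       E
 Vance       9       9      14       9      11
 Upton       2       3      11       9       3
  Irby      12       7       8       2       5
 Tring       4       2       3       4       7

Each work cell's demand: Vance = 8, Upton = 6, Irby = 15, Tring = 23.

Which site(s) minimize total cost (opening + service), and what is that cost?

Open B and D; minimum total cost 205.

For any fixed open set, each work cell goes to its cheapest open site; total = fixed + service.
{B, D}: Vance→B 9·8=72, Upton→B 3·6=18, Irby→D 2·15=30, Tring→B 2·23=46. Service 166; fixed 39; total 205.
{B, D, E}: Vance→B 9·8=72, Upton→B 3·6=18, Irby→D 2·15=30, Tring→B 2·23=46. Service 166; fixed 55; total 221.
{A, B, D}: service 160 + fixed 68 = 228
{A, B, C, D, E}: service 160 + fixed 116 = 276
No other subset beats 205.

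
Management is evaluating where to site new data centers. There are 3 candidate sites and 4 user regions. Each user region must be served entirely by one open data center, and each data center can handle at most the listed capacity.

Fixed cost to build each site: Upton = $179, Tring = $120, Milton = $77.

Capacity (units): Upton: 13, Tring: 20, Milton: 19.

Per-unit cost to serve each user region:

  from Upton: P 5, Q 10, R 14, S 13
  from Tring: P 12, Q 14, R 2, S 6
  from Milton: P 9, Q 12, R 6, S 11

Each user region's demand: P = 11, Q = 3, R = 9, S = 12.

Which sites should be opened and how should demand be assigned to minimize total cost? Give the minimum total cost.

Open {Tring, Milton}: P→Tring 12·11=132, Q→Milton 12·3=36, R→Tring 2·9=18, S→Milton 11·12=132.
Loads: Tring carries 20/20, Milton carries 15/19. Service 318; fixed 197; total 515.
Next best feasible plan costs 593.

Minimum total cost: 515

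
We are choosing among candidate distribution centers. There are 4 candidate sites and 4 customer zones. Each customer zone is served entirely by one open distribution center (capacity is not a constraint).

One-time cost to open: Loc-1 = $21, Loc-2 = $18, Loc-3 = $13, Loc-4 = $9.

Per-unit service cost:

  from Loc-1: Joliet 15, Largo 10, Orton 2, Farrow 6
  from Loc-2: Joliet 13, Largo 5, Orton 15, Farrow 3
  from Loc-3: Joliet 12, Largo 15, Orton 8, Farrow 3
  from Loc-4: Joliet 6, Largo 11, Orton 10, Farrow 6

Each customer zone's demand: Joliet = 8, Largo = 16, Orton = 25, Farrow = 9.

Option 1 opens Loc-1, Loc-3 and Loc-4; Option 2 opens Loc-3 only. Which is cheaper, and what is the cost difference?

Option 1 is cheaper by 248.

Option 1: {Loc-1, Loc-3, Loc-4}: Joliet→Loc-4 6·8=48, Largo→Loc-1 10·16=160, Orton→Loc-1 2·25=50, Farrow→Loc-3 3·9=27. Service 285; fixed 43; total 328.
Option 2: {Loc-3}: Joliet→Loc-3 12·8=96, Largo→Loc-3 15·16=240, Orton→Loc-3 8·25=200, Farrow→Loc-3 3·9=27. Service 563; fixed 13; total 576.
Difference: |328 − 576| = 248.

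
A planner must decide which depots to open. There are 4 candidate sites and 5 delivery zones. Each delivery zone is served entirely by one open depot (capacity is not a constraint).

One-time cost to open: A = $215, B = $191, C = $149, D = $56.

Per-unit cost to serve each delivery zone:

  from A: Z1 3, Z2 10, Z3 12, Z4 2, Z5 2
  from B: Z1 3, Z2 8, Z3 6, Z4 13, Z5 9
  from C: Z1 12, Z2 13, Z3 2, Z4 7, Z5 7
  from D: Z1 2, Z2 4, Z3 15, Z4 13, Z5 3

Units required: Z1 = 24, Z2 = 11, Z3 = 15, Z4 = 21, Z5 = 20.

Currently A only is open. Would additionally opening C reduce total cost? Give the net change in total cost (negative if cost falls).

Current service cost with {A}: 444.
Adding C: each delivery zone re-picks its cheapest; new service cost 294, saving 150.
Extra fixed cost: 149. Net change = 149 − 150 = -1.
(Totals: 659 → 658.)

Yes — net change −1 (cost falls by 1).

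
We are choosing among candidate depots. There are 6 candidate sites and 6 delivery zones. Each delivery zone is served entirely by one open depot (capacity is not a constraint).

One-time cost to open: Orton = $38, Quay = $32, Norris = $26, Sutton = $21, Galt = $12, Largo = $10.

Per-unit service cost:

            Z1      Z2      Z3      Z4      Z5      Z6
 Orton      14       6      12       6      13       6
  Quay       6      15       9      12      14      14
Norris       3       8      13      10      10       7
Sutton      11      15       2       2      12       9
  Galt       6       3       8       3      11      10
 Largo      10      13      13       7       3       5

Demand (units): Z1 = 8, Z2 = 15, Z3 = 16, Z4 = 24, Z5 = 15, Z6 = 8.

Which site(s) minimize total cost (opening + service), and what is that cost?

For any fixed open set, each delivery zone goes to its cheapest open site; total = fixed + service.
{Sutton, Galt, Largo}: Z1→Galt 6·8=48, Z2→Galt 3·15=45, Z3→Sutton 2·16=32, Z4→Sutton 2·24=48, Z5→Largo 3·15=45, Z6→Largo 5·8=40. Service 258; fixed 43; total 301.
{Norris, Sutton, Galt, Largo}: service 234 + fixed 69 = 303
{Quay, Sutton, Galt, Largo}: service 258 + fixed 75 = 333
{Orton, Quay, Norris, Sutton, Galt, Largo}: service 234 + fixed 139 = 373
No other subset beats 301.

Open Sutton, Galt and Largo; minimum total cost 301.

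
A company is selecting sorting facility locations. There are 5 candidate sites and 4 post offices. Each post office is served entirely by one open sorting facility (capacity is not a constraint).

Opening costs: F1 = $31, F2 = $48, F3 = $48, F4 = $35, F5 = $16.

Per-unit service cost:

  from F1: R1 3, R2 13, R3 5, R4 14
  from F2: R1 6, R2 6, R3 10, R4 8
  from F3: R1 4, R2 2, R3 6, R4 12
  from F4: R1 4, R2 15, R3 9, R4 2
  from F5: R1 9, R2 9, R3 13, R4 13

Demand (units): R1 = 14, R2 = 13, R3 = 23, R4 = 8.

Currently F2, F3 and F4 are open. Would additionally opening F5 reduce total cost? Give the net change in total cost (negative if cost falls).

No — net change +16 (cost rises by 16).

Current service cost with {F2, F3, F4}: 236.
Adding F5: each post office re-picks its cheapest; new service cost 236, saving 0.
Extra fixed cost: 16. Net change = 16 − 0 = 16.
(Totals: 367 → 383.)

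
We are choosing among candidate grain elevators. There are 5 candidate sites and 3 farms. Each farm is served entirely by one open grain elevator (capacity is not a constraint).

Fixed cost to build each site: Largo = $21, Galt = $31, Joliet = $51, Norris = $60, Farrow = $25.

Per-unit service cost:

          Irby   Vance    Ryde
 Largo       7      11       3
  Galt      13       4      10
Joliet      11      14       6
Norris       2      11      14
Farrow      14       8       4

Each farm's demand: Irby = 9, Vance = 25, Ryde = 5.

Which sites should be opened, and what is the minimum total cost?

Open Largo and Galt; minimum total cost 230.

For any fixed open set, each farm goes to its cheapest open site; total = fixed + service.
{Largo, Galt}: Irby→Largo 7·9=63, Vance→Galt 4·25=100, Ryde→Largo 3·5=15. Service 178; fixed 52; total 230.
{Largo, Galt, Norris}: service 133 + fixed 112 = 245
{Galt, Norris, Farrow}: service 138 + fixed 116 = 254
{Largo, Galt, Joliet, Norris, Farrow}: service 133 + fixed 188 = 321
No other subset beats 230.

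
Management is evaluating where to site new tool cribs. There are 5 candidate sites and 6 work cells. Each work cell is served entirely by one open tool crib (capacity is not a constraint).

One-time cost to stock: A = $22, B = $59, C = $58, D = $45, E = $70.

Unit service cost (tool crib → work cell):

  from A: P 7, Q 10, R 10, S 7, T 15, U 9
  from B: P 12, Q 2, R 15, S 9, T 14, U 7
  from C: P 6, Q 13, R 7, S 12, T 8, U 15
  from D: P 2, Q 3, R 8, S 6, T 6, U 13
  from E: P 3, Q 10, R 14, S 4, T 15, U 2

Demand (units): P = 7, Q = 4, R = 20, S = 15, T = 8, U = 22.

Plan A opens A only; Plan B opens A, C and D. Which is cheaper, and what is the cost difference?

Plan B is cheaper by 107.

Plan A: {A}: P→A 7·7=49, Q→A 10·4=40, R→A 10·20=200, S→A 7·15=105, T→A 15·8=120, U→A 9·22=198. Service 712; fixed 22; total 734.
Plan B: {A, C, D}: P→D 2·7=14, Q→D 3·4=12, R→C 7·20=140, S→D 6·15=90, T→D 6·8=48, U→A 9·22=198. Service 502; fixed 125; total 627.
Difference: |734 − 627| = 107.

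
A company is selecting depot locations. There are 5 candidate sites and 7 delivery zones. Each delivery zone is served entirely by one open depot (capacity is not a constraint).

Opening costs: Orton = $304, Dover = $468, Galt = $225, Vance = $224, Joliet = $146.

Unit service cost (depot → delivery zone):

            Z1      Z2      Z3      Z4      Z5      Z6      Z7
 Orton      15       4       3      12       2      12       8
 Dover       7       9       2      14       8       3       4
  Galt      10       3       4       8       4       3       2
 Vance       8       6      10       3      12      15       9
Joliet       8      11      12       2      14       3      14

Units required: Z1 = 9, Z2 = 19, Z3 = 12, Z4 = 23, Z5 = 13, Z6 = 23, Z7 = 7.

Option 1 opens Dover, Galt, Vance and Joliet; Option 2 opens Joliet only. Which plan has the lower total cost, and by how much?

Option 2 is cheaper by 422.

Option 1: {Dover, Galt, Vance, Joliet}: Z1→Dover 7·9=63, Z2→Galt 3·19=57, Z3→Dover 2·12=24, Z4→Joliet 2·23=46, Z5→Galt 4·13=52, Z6→Dover 3·23=69, Z7→Galt 2·7=14. Service 325; fixed 1063; total 1388.
Option 2: {Joliet}: Z1→Joliet 8·9=72, Z2→Joliet 11·19=209, Z3→Joliet 12·12=144, Z4→Joliet 2·23=46, Z5→Joliet 14·13=182, Z6→Joliet 3·23=69, Z7→Joliet 14·7=98. Service 820; fixed 146; total 966.
Difference: |1388 − 966| = 422.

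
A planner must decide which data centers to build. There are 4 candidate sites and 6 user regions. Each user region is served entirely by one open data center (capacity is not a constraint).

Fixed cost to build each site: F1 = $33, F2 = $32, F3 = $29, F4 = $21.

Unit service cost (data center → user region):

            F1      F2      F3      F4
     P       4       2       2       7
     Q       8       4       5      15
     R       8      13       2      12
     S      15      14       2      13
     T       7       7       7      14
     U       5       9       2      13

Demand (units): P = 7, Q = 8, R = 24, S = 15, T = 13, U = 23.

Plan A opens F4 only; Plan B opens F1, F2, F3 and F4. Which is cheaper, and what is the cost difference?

Plan A: {F4}: P→F4 7·7=49, Q→F4 15·8=120, R→F4 12·24=288, S→F4 13·15=195, T→F4 14·13=182, U→F4 13·23=299. Service 1133; fixed 21; total 1154.
Plan B: {F1, F2, F3, F4}: P→F2 2·7=14, Q→F2 4·8=32, R→F3 2·24=48, S→F3 2·15=30, T→F1 7·13=91, U→F3 2·23=46. Service 261; fixed 115; total 376.
Difference: |1154 − 376| = 778.

Plan B is cheaper by 778.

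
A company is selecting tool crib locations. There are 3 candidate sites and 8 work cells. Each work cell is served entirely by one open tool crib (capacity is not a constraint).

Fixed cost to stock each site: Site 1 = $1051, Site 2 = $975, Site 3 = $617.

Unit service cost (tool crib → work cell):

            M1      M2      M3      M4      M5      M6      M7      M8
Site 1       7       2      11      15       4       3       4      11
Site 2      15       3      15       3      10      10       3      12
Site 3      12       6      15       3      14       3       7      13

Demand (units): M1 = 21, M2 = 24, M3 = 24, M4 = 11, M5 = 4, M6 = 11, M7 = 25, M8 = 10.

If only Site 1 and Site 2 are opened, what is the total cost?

Each work cell is assigned to its cheapest site among the open ones.
{Site 1, Site 2}: M1→Site 1 7·21=147, M2→Site 1 2·24=48, M3→Site 1 11·24=264, M4→Site 2 3·11=33, M5→Site 1 4·4=16, M6→Site 1 3·11=33, M7→Site 2 3·25=75, M8→Site 1 11·10=110. Service 726; fixed 2026; total 2752.

Total cost: 2752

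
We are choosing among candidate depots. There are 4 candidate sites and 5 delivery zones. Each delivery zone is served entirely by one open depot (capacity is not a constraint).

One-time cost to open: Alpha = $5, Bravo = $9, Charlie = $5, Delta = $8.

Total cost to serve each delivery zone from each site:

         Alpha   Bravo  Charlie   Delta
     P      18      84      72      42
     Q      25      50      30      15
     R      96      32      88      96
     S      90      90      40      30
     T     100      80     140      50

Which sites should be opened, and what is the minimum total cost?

For any fixed open set, each delivery zone goes to its cheapest open site; total = fixed + service.
{Alpha, Bravo, Delta}: P→Alpha 18, Q→Delta 15, R→Bravo 32, S→Delta 30, T→Delta 50. Service 145; fixed 22; total 167.
{Alpha, Bravo, Charlie, Delta}: service 145 + fixed 27 = 172
{Bravo, Delta}: service 169 + fixed 17 = 186
{Alpha}: P→Alpha 18, Q→Alpha 25, R→Alpha 96, S→Alpha 90, T→Alpha 100. Service 329; fixed 5; total 334.
No other subset beats 167.

Open Alpha, Bravo and Delta; minimum total cost 167.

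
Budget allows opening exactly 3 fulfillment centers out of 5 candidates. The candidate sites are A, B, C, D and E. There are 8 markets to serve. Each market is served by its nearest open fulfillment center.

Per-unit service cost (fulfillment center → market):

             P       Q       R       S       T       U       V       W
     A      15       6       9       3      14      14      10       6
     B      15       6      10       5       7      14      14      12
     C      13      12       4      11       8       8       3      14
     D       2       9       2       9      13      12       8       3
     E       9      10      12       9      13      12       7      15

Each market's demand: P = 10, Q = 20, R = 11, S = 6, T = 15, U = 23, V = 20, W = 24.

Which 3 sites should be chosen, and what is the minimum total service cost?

With exactly 3 open, each market uses its cheapest among the chosen.
{B, C, D}: P→D 2·10=20, Q→B 6·20=120, R→D 2·11=22, S→B 5·6=30, T→B 7·15=105, U→C 8·23=184, V→C 3·20=60, W→D 3·24=72. Service cost 613.
{A, C, D}: service cost 616
{C, D, E}: service cost 712
Among all 10 size-3 choices, {B, C, D} is lowest.

Choose B, C and D; total service cost 613.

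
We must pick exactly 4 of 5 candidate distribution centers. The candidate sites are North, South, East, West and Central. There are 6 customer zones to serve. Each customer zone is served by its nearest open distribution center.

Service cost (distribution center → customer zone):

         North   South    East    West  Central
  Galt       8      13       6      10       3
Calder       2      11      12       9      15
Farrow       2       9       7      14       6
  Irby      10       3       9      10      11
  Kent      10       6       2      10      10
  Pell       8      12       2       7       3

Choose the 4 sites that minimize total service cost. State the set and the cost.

With exactly 4 open, each customer zone uses its cheapest among the chosen.
{North, South, East, Central}: Galt→Central 3, Calder→North 2, Farrow→North 2, Irby→South 3, Kent→East 2, Pell→East 2. Service cost 14.
{North, South, East, West}: service cost 17
{North, South, West, Central}: service cost 19
Among all 5 size-4 choices, {North, South, East, Central} is lowest.

Choose North, South, East and Central; total service cost 14.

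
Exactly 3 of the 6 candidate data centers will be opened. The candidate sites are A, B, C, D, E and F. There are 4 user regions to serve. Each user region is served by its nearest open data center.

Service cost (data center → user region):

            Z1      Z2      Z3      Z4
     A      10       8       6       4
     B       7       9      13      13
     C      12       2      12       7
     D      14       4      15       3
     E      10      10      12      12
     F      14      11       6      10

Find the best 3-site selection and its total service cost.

With exactly 3 open, each user region uses its cheapest among the chosen.
{A, B, C}: Z1→B 7, Z2→C 2, Z3→A 6, Z4→A 4. Service cost 19.
{A, B, D}: service cost 20
{B, D, F}: service cost 20
Among all 20 size-3 choices, {A, B, C} is lowest.

Choose A, B and C; total service cost 19.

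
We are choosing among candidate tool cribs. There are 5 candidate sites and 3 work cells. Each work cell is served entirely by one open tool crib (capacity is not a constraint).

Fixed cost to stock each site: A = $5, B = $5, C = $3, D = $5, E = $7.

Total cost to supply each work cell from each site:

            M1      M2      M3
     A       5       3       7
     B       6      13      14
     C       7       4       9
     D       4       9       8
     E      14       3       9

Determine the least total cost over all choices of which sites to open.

Minimum total cost: 20

For any fixed open set, each work cell goes to its cheapest open site; total = fixed + service.
{A}: M1→A 5, M2→A 3, M3→A 7. Service 15; fixed 5; total 20.
{A, C}: service 15 + fixed 8 = 23
{C}: M1→C 7, M2→C 4, M3→C 9. Service 20; fixed 3; total 23.
{A, B, C, D, E}: service 14 + fixed 25 = 39
No other subset beats 20.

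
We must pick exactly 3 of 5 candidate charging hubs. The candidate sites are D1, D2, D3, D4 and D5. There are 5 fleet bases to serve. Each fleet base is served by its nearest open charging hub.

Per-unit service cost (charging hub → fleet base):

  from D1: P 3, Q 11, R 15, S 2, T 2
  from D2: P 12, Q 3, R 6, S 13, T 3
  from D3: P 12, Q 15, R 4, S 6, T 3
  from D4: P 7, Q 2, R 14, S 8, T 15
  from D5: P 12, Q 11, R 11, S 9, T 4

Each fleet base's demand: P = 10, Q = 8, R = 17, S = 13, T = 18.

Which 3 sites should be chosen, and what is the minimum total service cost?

With exactly 3 open, each fleet base uses its cheapest among the chosen.
{D1, D3, D4}: P→D1 3·10=30, Q→D4 2·8=16, R→D3 4·17=68, S→D1 2·13=26, T→D1 2·18=36. Service cost 176.
{D1, D2, D3}: service cost 184
{D1, D2, D4}: service cost 210
Among all 10 size-3 choices, {D1, D3, D4} is lowest.

Choose D1, D3 and D4; total service cost 176.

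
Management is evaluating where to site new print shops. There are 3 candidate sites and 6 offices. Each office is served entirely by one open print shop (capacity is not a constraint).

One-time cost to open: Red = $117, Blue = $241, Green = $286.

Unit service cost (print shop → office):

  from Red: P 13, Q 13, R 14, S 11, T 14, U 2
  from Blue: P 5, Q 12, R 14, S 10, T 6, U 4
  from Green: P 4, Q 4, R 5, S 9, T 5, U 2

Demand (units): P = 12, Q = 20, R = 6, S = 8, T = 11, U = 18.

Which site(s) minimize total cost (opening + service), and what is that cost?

Open Green only; minimum total cost 607.

For any fixed open set, each office goes to its cheapest open site; total = fixed + service.
{Green}: P→Green 4·12=48, Q→Green 4·20=80, R→Green 5·6=30, S→Green 9·8=72, T→Green 5·11=55, U→Green 2·18=36. Service 321; fixed 286; total 607.
{Red, Green}: service 321 + fixed 403 = 724
{Blue}: service 602 + fixed 241 = 843
{Red, Blue, Green}: service 321 + fixed 644 = 965
(All 7 nonempty subsets were checked; Green only is lowest.)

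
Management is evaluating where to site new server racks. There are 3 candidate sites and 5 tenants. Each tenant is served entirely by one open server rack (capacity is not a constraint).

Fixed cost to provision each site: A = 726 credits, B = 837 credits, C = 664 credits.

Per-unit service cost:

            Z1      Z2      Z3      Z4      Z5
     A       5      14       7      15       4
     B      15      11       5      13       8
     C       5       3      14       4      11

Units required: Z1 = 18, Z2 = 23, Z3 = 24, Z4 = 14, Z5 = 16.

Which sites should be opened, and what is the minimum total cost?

For any fixed open set, each tenant goes to its cheapest open site; total = fixed + service.
{C}: Z1→C 5·18=90, Z2→C 3·23=69, Z3→C 14·24=336, Z4→C 4·14=56, Z5→C 11·16=176. Service 727; fixed 664; total 1391.
{A}: service 854 + fixed 726 = 1580
{B}: service 953 + fixed 837 = 1790
{A, B, C}: service 399 + fixed 2227 = 2626
No other subset beats 1391.

Open C only; minimum total cost 1391.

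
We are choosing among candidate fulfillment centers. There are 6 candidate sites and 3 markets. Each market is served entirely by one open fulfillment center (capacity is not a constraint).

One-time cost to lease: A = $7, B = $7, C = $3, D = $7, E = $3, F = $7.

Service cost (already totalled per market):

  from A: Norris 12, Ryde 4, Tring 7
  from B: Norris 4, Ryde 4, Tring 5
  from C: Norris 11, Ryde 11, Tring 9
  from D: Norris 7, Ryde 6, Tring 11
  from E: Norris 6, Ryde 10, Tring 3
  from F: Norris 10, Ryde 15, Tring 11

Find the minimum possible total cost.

For any fixed open set, each market goes to its cheapest open site; total = fixed + service.
{B}: Norris→B 4, Ryde→B 4, Tring→B 5. Service 13; fixed 7; total 20.
{B, E}: Norris→B 4, Ryde→B 4, Tring→E 3. Service 11; fixed 10; total 21.
{E}: service 19 + fixed 3 = 22
{A, B, C, D, E, F}: Norris→B 4, Ryde→A 4, Tring→E 3. Service 11; fixed 34; total 45.
No other subset beats 20.

Minimum total cost: 20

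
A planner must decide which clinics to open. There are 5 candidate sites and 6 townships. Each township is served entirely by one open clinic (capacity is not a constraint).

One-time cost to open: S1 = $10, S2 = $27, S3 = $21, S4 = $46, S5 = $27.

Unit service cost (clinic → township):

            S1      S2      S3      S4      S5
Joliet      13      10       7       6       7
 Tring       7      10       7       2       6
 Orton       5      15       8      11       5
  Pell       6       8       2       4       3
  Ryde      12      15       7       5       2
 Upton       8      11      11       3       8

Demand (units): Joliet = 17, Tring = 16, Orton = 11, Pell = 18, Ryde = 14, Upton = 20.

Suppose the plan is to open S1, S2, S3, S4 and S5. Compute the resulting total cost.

Total cost: 444

Each township is assigned to its cheapest site among the open ones.
{S1, S2, S3, S4, S5}: Joliet→S4 6·17=102, Tring→S4 2·16=32, Orton→S1 5·11=55, Pell→S3 2·18=36, Ryde→S5 2·14=28, Upton→S4 3·20=60. Service 313; fixed 131; total 444.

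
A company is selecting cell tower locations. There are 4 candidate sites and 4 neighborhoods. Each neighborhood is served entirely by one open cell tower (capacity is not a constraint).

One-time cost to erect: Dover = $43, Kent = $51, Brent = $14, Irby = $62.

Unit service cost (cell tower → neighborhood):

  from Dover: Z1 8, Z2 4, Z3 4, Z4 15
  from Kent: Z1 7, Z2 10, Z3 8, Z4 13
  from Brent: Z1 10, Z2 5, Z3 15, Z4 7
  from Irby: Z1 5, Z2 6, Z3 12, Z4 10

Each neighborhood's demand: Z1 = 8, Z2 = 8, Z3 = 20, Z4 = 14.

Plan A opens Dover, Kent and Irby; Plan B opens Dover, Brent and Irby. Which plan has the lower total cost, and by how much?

Plan A: {Dover, Kent, Irby}: Z1→Irby 5·8=40, Z2→Dover 4·8=32, Z3→Dover 4·20=80, Z4→Irby 10·14=140. Service 292; fixed 156; total 448.
Plan B: {Dover, Brent, Irby}: Z1→Irby 5·8=40, Z2→Dover 4·8=32, Z3→Dover 4·20=80, Z4→Brent 7·14=98. Service 250; fixed 119; total 369.
Difference: |448 − 369| = 79.

Plan B is cheaper by 79.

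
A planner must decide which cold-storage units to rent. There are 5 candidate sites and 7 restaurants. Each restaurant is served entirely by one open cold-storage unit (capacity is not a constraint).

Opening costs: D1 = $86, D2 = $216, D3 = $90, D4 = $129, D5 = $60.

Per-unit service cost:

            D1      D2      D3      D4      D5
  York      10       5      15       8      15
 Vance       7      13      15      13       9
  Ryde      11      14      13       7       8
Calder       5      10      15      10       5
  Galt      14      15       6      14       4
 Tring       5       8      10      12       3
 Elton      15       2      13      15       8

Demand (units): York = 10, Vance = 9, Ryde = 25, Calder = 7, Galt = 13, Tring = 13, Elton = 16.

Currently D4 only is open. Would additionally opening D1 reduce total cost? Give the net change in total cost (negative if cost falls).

Current service cost with {D4}: 1020.
Adding D1: each restaurant re-picks its cheapest; new service cost 840, saving 180.
Extra fixed cost: 86. Net change = 86 − 180 = -94.
(Totals: 1149 → 1055.)

Yes — net change −94 (cost falls by 94).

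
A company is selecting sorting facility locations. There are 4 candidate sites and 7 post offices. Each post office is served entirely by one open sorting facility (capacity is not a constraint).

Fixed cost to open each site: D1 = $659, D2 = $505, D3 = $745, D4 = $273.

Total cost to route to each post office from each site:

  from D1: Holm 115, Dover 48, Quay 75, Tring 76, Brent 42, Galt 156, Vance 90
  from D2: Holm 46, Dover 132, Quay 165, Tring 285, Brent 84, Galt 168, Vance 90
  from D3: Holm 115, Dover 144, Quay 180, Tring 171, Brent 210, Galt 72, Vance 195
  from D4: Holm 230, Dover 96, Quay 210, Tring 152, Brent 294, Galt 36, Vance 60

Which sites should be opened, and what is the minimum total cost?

Open D1 only; minimum total cost 1261.

For any fixed open set, each post office goes to its cheapest open site; total = fixed + service.
{D1}: Holm→D1 115, Dover→D1 48, Quay→D1 75, Tring→D1 76, Brent→D1 42, Galt→D1 156, Vance→D1 90. Service 602; fixed 659; total 1261.
{D4}: service 1078 + fixed 273 = 1351
{D1, D4}: Holm→D1 115, Dover→D1 48, Quay→D1 75, Tring→D1 76, Brent→D1 42, Galt→D4 36, Vance→D4 60. Service 452; fixed 932; total 1384.
{D1, D2, D3, D4}: service 383 + fixed 2182 = 2565
No other subset beats 1261.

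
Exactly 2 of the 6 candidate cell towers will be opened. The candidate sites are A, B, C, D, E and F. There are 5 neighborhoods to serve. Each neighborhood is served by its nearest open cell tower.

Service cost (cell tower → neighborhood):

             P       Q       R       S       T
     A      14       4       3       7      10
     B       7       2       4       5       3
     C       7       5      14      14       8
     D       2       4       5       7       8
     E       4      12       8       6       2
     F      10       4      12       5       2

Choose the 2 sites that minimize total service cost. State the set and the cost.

With exactly 2 open, each neighborhood uses its cheapest among the chosen.
{B, D}: P→D 2, Q→B 2, R→B 4, S→B 5, T→B 3. Service cost 16.
{B, E}: service cost 17
{D, F}: service cost 18
Among all 15 size-2 choices, {B, D} is lowest.

Choose B and D; total service cost 16.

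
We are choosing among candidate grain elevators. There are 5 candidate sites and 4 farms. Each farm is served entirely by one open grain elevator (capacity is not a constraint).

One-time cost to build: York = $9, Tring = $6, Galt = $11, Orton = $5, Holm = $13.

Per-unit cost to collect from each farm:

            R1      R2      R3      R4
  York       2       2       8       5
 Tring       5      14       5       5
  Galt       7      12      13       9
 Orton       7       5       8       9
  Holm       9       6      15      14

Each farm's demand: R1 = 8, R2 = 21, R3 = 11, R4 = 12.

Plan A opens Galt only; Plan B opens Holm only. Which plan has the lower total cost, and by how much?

Plan A: {Galt}: R1→Galt 7·8=56, R2→Galt 12·21=252, R3→Galt 13·11=143, R4→Galt 9·12=108. Service 559; fixed 11; total 570.
Plan B: {Holm}: R1→Holm 9·8=72, R2→Holm 6·21=126, R3→Holm 15·11=165, R4→Holm 14·12=168. Service 531; fixed 13; total 544.
Difference: |570 − 544| = 26.

Plan B is cheaper by 26.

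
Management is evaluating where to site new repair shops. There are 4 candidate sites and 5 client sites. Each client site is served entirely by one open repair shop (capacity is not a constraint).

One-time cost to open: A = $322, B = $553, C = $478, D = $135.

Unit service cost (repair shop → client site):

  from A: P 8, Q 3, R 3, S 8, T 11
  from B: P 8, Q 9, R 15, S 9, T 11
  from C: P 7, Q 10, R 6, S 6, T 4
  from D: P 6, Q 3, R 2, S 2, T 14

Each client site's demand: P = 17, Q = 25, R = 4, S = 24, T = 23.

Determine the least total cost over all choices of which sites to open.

For any fixed open set, each client site goes to its cheapest open site; total = fixed + service.
{D}: P→D 6·17=102, Q→D 3·25=75, R→D 2·4=8, S→D 2·24=48, T→D 14·23=322. Service 555; fixed 135; total 690.
{C, D}: P→D 6·17=102, Q→D 3·25=75, R→D 2·4=8, S→D 2·24=48, T→C 4·23=92. Service 325; fixed 613; total 938.
{A, D}: service 486 + fixed 457 = 943
{A, B, C, D}: service 325 + fixed 1488 = 1813
No other subset beats 690.

Minimum total cost: 690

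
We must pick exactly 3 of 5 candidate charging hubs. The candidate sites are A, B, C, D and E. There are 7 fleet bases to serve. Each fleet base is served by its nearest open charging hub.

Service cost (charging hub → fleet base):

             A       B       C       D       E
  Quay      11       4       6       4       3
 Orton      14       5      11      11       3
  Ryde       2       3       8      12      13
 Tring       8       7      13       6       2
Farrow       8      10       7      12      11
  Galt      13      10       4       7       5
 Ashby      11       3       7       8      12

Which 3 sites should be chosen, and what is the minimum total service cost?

Choose B, C and E; total service cost 25.

With exactly 3 open, each fleet base uses its cheapest among the chosen.
{B, C, E}: Quay→E 3, Orton→E 3, Ryde→B 3, Tring→E 2, Farrow→C 7, Galt→C 4, Ashby→B 3. Service cost 25.
{A, B, E}: service cost 26
{A, C, E}: service cost 28
Among all 10 size-3 choices, {B, C, E} is lowest.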